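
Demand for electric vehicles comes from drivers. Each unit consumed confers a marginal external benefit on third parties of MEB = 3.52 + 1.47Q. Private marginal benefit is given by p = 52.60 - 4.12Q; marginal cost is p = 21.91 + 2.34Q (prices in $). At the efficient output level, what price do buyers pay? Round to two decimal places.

P = $24.35

Social marginal benefit = demand + MEB = 56.12 - 2.65Q.
Set SMB = MC: 56.12 - 2.65Q = 21.91 + 2.34Q → Q* = 6.8557.
Consumer price on the demand curve at Q*: 52.60 − 4.12×6.8557 = 24.3545.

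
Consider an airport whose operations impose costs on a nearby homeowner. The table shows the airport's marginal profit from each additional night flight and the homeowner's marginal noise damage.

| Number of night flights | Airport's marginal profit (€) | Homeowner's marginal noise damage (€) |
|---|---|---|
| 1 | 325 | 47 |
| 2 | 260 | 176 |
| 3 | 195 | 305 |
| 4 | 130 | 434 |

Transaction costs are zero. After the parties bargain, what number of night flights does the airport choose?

Bargaining reaches the level where marginal profit last exceeds marginal noise damage.
That holds through level 2 (260 ≥ 176) but not at 3 (195 < 305).

2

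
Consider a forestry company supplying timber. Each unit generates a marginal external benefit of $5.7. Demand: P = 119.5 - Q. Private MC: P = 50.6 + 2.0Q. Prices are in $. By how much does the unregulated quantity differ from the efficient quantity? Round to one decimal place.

1.9 units

Market equilibrium (private): 50.6 + 2.0Q = 119.5 - Q → Q_m = 22.9667.
Social marginal cost = private MC − MEB = 44.9 + 2.0Q.
Set SMC = demand: 44.9 + 2.0Q = 119.5 - Q → Q* = 24.8667.
Gap = |22.9667 − 24.8667| = 1.9000.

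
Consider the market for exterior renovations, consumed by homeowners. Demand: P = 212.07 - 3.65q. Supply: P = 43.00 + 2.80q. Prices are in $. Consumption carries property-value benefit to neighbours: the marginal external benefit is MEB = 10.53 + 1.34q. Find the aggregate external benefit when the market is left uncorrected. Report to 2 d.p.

$736.37

Market equilibrium (private): 43.00 + 2.80q = 212.07 - 3.65q → q_m = 26.2124.
Total external benefit = ∫₀^{q_m} (10.53 + 1.34q) dq = 10.53×26.2124 + ½×1.34×26.2124² = 736.3668.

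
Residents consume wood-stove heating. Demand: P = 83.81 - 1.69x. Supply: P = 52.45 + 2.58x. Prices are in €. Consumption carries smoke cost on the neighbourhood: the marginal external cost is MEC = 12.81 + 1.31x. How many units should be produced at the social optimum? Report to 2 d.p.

x* = 3.32

Social marginal benefit = demand − MEC = 71.00 - 3.00x.
Set SMB = MC: 71.00 - 3.00x = 52.45 + 2.58x → x* = 3.3244.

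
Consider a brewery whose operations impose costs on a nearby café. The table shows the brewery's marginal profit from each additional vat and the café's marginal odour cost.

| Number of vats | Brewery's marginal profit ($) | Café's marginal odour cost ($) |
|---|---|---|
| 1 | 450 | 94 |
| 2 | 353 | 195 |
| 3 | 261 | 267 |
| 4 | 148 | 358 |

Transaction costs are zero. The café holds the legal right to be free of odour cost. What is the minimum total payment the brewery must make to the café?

$289

Efficient level: marginal profit ≥ marginal odour cost through level 2, so k* = 2.
With the café holding the right, the brewery must at least compensate total damage at k*: 94 + 195 = 289.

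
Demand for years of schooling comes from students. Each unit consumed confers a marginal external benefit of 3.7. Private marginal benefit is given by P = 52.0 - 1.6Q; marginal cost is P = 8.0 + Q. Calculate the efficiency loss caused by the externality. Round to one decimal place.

Market equilibrium (private): 8.0 + Q = 52.0 - 1.6Q → Q_m = 16.9231.
Social marginal benefit = demand + MEB = 55.7 - 1.6Q.
Set SMB = MC: 55.7 - 1.6Q = 8.0 + Q → Q* = 18.3462.
The welfare-loss triangle has base |Q_m − Q*| and height MEB(Q_m) (the vertical gap between SMB and MC is zero at Q* and MEB at Q_m).
DWL = ½ × 1.4231 × 3.7000 = 2.6327.

DWL = 2.6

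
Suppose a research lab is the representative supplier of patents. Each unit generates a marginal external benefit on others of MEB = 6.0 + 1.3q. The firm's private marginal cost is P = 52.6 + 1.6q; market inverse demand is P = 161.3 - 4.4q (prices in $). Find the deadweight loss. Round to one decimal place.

Market equilibrium (private): 52.6 + 1.6q = 161.3 - 4.4q → q_m = 18.1167.
Social marginal cost = private MC − MEB = 46.6 + 0.3q.
Set SMC = demand: 46.6 + 0.3q = 161.3 - 4.4q → q* = 24.4043.
Between q* and q_m the wedge demand − SMC runs linearly from 0 to MEB(q_m), so the loss is a triangle.
DWL = ½ × 6.2876 × 29.5517 = 92.9046.

DWL = $92.9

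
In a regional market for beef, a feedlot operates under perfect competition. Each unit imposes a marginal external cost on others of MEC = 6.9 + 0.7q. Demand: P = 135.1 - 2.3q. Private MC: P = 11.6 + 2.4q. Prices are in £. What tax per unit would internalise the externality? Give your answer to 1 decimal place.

Social marginal cost = private MC + MEC = 18.5 + 3.1q.
Set SMC = demand: 18.5 + 3.1q = 135.1 - 2.3q → q* = 21.5926.
The Pigouvian tax equals MEC at q*: 6.9 + 0.7×21.5926 = 22.0148.

tax = £22.0 per unit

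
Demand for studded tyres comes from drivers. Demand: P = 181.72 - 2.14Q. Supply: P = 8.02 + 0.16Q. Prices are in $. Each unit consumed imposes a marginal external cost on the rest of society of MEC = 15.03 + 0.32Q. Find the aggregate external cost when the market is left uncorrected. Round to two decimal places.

Market equilibrium (private): 8.02 + 0.16Q = 181.72 - 2.14Q → Q_m = 75.5217.
Total external cost = ∫₀^{Q_m} (15.03 + 0.32Q) dQ = 15.03×75.5217 + ½×0.32×75.5217² = 2047.6555.

$2047.66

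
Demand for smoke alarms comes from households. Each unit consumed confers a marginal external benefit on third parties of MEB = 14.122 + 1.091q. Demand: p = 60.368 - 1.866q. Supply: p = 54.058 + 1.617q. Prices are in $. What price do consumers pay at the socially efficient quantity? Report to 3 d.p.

Social marginal benefit = demand + MEB = 74.490 - 0.775q.
Set SMB = MC: 74.490 - 0.775q = 54.058 + 1.617q → q* = 8.5418.
Consumer price on the demand curve at q*: 60.368 − 1.866×8.5418 = 44.4290.

P = $44.429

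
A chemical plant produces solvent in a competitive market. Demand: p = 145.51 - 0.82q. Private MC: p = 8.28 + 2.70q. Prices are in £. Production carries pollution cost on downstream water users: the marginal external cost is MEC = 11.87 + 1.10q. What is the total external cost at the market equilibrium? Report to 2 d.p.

£1298.70

Market equilibrium (private): 8.28 + 2.70q = 145.51 - 0.82q → q_m = 38.9858.
Total external cost = ∫₀^{q_m} (11.87 + 1.10q) dq = 11.87×38.9858 + ½×1.10×38.9858² = 1298.7024.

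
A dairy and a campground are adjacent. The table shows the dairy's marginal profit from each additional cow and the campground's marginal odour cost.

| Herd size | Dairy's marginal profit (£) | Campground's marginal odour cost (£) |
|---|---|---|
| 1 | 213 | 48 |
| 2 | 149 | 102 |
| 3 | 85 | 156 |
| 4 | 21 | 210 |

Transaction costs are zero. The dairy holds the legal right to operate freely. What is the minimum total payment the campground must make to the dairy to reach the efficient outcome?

Left alone the dairy would choose level 4 (marginal profit stays positive).
Efficient level: k* = 2 (marginal profit ≥ marginal odour cost through 2).
The campground must at least cover the dairy's forgone profit from cutting 4→2: 85 + 21 = 106.

£106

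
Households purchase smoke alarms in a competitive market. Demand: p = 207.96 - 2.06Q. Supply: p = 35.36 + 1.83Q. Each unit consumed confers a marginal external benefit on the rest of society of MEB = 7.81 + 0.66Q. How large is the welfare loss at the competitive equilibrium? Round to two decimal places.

DWL = 213.00

Market equilibrium (private): 35.36 + 1.83Q = 207.96 - 2.06Q → Q_m = 44.3702.
Social marginal benefit = demand + MEB = 215.77 - 1.40Q.
Set SMB = MC: 215.77 - 1.40Q = 35.36 + 1.83Q → Q* = 55.8545.
The welfare-loss triangle has base |Q_m − Q*| and height MEB(Q_m) (the vertical gap between SMB and MC is zero at Q* and MEB at Q_m).
DWL = ½ × 11.4843 × 37.0943 = 213.0010.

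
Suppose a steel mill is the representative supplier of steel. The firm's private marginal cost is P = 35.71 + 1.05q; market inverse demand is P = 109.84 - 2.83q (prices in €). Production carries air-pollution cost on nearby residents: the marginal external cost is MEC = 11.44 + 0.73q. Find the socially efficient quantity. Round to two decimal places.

Social marginal cost = private MC + MEC = 47.15 + 1.78q.
Set SMC = demand: 47.15 + 1.78q = 109.84 - 2.83q → q* = 13.5987.

q* = 13.60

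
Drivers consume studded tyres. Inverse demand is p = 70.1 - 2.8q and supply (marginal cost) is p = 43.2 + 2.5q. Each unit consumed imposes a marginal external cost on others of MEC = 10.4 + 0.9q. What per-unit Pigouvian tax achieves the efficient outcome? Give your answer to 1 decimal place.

tax = 12.8 per unit

Social marginal benefit = demand − MEC = 59.7 - 3.7q.
Set SMB = MC: 59.7 - 3.7q = 43.2 + 2.5q → q* = 2.6613.
The Pigouvian tax equals MEC at q*: 10.4 + 0.9×2.6613 = 12.7952.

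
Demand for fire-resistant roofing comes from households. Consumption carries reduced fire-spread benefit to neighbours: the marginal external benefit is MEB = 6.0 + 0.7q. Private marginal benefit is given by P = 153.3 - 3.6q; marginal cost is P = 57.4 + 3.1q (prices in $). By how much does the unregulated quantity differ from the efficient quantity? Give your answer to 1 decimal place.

2.7 units

Market equilibrium (private): 57.4 + 3.1q = 153.3 - 3.6q → q_m = 14.3134.
Social marginal benefit = demand + MEB = 159.3 - 2.9q.
Set SMB = MC: 159.3 - 2.9q = 57.4 + 3.1q → q* = 16.9833.
Gap = |14.3134 − 16.9833| = 2.6699.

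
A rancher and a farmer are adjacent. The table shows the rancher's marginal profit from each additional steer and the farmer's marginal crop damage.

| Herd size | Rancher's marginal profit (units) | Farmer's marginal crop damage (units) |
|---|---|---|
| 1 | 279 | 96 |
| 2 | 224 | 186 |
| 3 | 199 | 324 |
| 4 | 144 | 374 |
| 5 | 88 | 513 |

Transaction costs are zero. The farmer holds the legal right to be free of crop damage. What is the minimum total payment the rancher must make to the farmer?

282

Efficient level: marginal profit ≥ marginal crop damage through level 2, so k* = 2.
With the farmer holding the right, the rancher must at least compensate total damage at k*: 96 + 186 = 282.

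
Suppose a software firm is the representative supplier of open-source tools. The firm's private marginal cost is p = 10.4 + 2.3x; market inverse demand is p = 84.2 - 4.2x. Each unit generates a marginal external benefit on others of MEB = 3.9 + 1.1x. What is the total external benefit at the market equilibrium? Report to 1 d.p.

Market equilibrium (private): 10.4 + 2.3x = 84.2 - 4.2x → x_m = 11.3538.
Total external benefit = ∫₀^{x_m} (3.9 + 1.1x) dx = 3.9×11.3538 + ½×1.1×11.3538² = 115.1796.

115.2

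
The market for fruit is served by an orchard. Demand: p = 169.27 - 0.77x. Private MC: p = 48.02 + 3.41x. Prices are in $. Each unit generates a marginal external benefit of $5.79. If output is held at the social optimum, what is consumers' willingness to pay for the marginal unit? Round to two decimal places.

Social marginal cost = private MC − MEB = 42.23 + 3.41x.
Set SMC = demand: 42.23 + 3.41x = 169.27 - 0.77x → x* = 30.3923.
Consumer price on the demand curve at x*: 169.27 − 0.77×30.3923 = 145.8679.

P = $145.87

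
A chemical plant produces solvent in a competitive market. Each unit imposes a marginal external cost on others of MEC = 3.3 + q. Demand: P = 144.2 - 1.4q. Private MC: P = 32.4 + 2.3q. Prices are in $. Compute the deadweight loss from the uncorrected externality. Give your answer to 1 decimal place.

Market equilibrium (private): 32.4 + 2.3q = 144.2 - 1.4q → q_m = 30.2162.
Social marginal cost = private MC + MEC = 35.7 + 3.3q.
Set SMC = demand: 35.7 + 3.3q = 144.2 - 1.4q → q* = 23.0851.
Between q* and q_m the wedge SMC − demand runs linearly from 0 to MEC(q_m), so the loss is a triangle.
DWL = ½ × 7.1311 × 33.5162 = 119.5037.

DWL = $119.5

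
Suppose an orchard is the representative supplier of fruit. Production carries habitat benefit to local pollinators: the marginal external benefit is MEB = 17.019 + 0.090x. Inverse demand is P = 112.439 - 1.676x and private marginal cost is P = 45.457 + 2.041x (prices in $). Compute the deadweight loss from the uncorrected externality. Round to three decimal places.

Market equilibrium (private): 45.457 + 2.041x = 112.439 - 1.676x → x_m = 18.0204.
Social marginal cost = private MC − MEB = 28.438 + 1.951x.
Set SMC = demand: 28.438 + 1.951x = 112.439 - 1.676x → x* = 23.1599.
Height of the DWL triangle at x_m is demand(x_m) − SMC(x_m) = MEB(x_m) = 18.6408.
DWL = ½ × 5.1395 × 18.6408 = 47.9022.

DWL = $47.902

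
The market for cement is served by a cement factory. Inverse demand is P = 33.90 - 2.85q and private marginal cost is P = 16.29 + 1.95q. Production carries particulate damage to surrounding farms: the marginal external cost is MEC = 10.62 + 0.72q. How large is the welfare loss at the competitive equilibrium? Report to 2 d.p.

DWL = 15.93

Market equilibrium (private): 16.29 + 1.95q = 33.90 - 2.85q → q_m = 3.6688.
Social marginal cost = private MC + MEC = 26.91 + 2.67q.
Set SMC = demand: 26.91 + 2.67q = 33.90 - 2.85q → q* = 1.2663.
Between q* and q_m the wedge SMC − demand runs linearly from 0 to MEC(q_m), so the loss is a triangle.
DWL = ½ × 2.4025 × 13.2615 = 15.9304.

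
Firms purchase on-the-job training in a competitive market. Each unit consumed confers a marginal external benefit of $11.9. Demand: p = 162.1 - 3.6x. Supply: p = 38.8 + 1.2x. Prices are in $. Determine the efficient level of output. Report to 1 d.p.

Social marginal benefit = demand + MEB = 174.0 - 3.6x.
Set SMB = MC: 174.0 - 3.6x = 38.8 + 1.2x → x* = 28.1667.

x* = 28.2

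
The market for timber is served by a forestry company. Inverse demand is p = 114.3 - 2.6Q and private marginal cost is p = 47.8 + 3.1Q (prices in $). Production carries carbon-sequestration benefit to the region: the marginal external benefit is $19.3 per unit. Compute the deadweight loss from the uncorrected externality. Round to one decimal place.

DWL = $32.7

Market equilibrium (private): 47.8 + 3.1Q = 114.3 - 2.6Q → Q_m = 11.6667.
Social marginal cost = private MC − MEB = 28.5 + 3.1Q.
Set SMC = demand: 28.5 + 3.1Q = 114.3 - 2.6Q → Q* = 15.0526.
Height of the DWL triangle at Q_m is demand(Q_m) − SMC(Q_m) = MEB(Q_m) = 19.3000.
DWL = ½ × 3.3859 × 19.3000 = 32.6739.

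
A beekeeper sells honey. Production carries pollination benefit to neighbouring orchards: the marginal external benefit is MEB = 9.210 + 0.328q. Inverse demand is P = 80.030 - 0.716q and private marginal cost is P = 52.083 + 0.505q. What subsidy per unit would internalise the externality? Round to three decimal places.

subsidy = 22.858 per unit

Social marginal cost = private MC − MEB = 42.873 + 0.177q.
Set SMC = demand: 42.873 + 0.177q = 80.030 - 0.716q → q* = 41.6092.
The Pigouvian subsidy equals MEB at q*: 9.210 + 0.328×41.6092 = 22.8578.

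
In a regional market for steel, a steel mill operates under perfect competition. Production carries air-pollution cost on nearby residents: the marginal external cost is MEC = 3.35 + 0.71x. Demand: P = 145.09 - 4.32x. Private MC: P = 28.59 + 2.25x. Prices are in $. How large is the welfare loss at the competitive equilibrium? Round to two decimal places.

DWL = $17.45

Market equilibrium (private): 28.59 + 2.25x = 145.09 - 4.32x → x_m = 17.7321.
Social marginal cost = private MC + MEC = 31.94 + 2.96x.
Set SMC = demand: 31.94 + 2.96x = 145.09 - 4.32x → x* = 15.5426.
Between x* and x_m the wedge SMC − demand runs linearly from 0 to MEC(x_m), so the loss is a triangle.
DWL = ½ × 2.1895 × 15.9398 = 17.4501.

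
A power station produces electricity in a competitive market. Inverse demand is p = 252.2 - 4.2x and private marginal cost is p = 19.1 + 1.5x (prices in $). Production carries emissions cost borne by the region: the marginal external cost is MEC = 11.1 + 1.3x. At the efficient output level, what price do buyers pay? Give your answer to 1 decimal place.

Social marginal cost = private MC + MEC = 30.2 + 2.8x.
Set SMC = demand: 30.2 + 2.8x = 252.2 - 4.2x → x* = 31.7143.
Consumer price on the demand curve at x*: 252.2 − 4.2×31.7143 = 118.9999.

P = $119.0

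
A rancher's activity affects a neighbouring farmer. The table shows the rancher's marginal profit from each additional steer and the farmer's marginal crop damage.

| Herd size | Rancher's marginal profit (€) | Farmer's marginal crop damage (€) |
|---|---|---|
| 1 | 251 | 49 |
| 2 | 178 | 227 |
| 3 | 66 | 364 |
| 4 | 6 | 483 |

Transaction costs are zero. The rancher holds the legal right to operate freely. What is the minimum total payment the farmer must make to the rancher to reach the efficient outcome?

€250

Left alone the rancher would choose level 4 (marginal profit stays positive).
Efficient level: k* = 1 (marginal profit ≥ marginal crop damage through 1).
The farmer must at least cover the rancher's forgone profit from cutting 4→1: 178 + 66 + 6 = 250.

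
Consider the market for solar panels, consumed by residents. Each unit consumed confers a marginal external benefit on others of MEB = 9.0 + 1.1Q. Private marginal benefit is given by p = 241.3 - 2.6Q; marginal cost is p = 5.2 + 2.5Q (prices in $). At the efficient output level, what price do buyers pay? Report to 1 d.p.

Social marginal benefit = demand + MEB = 250.3 - 1.5Q.
Set SMB = MC: 250.3 - 1.5Q = 5.2 + 2.5Q → Q* = 61.2750.
Consumer price on the demand curve at Q*: 241.3 − 2.6×61.2750 = 81.9850.

P = $82.0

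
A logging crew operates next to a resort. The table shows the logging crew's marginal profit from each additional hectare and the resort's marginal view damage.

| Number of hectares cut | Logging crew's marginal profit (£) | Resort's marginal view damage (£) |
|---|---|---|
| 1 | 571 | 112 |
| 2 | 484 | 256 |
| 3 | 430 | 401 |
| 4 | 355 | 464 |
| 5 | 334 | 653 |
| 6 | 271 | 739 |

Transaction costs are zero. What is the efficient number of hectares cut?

Bargaining reaches the level where marginal profit last exceeds marginal view damage.
That holds through level 3 (430 ≥ 401) but not at 4 (355 < 464).

3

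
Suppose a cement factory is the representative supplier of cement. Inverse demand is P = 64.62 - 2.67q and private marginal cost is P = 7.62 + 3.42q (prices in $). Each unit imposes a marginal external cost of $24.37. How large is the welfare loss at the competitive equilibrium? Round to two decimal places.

DWL = $48.76

Market equilibrium (private): 7.62 + 3.42q = 64.62 - 2.67q → q_m = 9.3596.
Social marginal cost = private MC + MEC = 31.99 + 3.42q.
Set SMC = demand: 31.99 + 3.42q = 64.62 - 2.67q → q* = 5.3580.
Height of the DWL triangle at q_m is SMC(q_m) − demand(q_m) = MEC(q_m) = 24.3700.
DWL = ½ × 4.0016 × 24.3700 = 48.7595.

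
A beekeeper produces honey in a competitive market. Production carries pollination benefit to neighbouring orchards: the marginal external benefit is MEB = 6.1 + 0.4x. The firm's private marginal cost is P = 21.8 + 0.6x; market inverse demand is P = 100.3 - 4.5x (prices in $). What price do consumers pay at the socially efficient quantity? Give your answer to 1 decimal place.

Social marginal cost = private MC − MEB = 15.7 + 0.2x.
Set SMC = demand: 15.7 + 0.2x = 100.3 - 4.5x → x* = 18.0000.
Consumer price on the demand curve at x*: 100.3 − 4.5×18.0000 = 19.3000.

P = $19.3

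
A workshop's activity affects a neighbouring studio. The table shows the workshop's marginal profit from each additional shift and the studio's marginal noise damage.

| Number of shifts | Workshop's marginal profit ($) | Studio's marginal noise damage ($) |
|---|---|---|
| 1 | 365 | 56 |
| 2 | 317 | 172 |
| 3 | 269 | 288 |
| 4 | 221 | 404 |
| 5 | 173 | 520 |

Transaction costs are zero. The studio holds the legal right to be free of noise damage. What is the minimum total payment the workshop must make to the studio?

Efficient level: marginal profit ≥ marginal noise damage through level 2, so k* = 2.
With the studio holding the right, the workshop must at least compensate total damage at k*: 56 + 172 = 228.

$228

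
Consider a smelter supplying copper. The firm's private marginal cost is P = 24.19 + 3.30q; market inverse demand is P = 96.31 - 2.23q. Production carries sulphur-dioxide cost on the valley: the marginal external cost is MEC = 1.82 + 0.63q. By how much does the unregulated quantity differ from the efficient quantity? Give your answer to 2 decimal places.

Market equilibrium (private): 24.19 + 3.30q = 96.31 - 2.23q → q_m = 13.0416.
Social marginal cost = private MC + MEC = 26.01 + 3.93q.
Set SMC = demand: 26.01 + 3.93q = 96.31 - 2.23q → q* = 11.4123.
Gap = |13.0416 − 11.4123| = 1.6293.

1.63 units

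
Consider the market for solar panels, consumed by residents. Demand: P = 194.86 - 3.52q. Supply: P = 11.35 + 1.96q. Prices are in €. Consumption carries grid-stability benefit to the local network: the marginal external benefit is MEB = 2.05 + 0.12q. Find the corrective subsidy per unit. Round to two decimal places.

subsidy = €6.20 per unit

Social marginal benefit = demand + MEB = 196.91 - 3.40q.
Set SMB = MC: 196.91 - 3.40q = 11.35 + 1.96q → q* = 34.6194.
The Pigouvian subsidy equals MEB at q*: 2.05 + 0.12×34.6194 = 6.2043.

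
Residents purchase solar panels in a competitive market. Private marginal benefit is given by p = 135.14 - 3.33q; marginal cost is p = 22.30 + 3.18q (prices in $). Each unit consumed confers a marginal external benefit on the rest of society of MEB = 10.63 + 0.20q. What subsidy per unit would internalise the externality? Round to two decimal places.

subsidy = $14.54 per unit

Social marginal benefit = demand + MEB = 145.77 - 3.13q.
Set SMB = MC: 145.77 - 3.13q = 22.30 + 3.18q → q* = 19.5674.
The Pigouvian subsidy equals MEB at q*: 10.63 + 0.20×19.5674 = 14.5435.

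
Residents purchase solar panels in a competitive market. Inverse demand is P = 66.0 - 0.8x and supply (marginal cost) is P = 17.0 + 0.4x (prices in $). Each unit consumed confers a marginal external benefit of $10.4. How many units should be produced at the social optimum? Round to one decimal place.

Social marginal benefit = demand + MEB = 76.4 - 0.8x.
Set SMB = MC: 76.4 - 0.8x = 17.0 + 0.4x → x* = 49.5000.

x* = 49.5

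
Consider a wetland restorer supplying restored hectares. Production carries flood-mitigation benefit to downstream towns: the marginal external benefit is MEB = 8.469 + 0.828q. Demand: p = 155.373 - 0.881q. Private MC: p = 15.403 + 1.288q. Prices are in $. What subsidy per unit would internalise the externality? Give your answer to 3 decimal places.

subsidy = $100.123 per unit

Social marginal cost = private MC − MEB = 6.934 + 0.460q.
Set SMC = demand: 6.934 + 0.460q = 155.373 - 0.881q → q* = 110.6928.
The Pigouvian subsidy equals MEB at q*: 8.469 + 0.828×110.6928 = 100.1226.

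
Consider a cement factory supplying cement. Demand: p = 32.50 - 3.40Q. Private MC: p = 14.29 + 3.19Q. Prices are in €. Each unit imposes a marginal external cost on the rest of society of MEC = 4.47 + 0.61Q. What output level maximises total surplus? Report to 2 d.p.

Q* = 1.91

Social marginal cost = private MC + MEC = 18.76 + 3.80Q.
Set SMC = demand: 18.76 + 3.80Q = 32.50 - 3.40Q → Q* = 1.9083.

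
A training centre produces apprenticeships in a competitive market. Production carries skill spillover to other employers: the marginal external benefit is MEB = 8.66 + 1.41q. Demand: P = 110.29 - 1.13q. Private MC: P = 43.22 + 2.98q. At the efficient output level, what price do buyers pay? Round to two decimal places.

Social marginal cost = private MC − MEB = 34.56 + 1.57q.
Set SMC = demand: 34.56 + 1.57q = 110.29 - 1.13q → q* = 28.0481.
Consumer price on the demand curve at q*: 110.29 − 1.13×28.0481 = 78.5956.

P = 78.60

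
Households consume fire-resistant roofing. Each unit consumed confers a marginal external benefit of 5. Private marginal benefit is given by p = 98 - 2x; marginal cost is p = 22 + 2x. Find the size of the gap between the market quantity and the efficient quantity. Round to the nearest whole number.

Market equilibrium (private): 22 + 2x = 98 - 2x → x_m = 19.0000.
Social marginal benefit = demand + MEB = 103 - 2x.
Set SMB = MC: 103 - 2x = 22 + 2x → x* = 20.2500.
Gap = |19.0000 − 20.2500| = 1.2500.

1 units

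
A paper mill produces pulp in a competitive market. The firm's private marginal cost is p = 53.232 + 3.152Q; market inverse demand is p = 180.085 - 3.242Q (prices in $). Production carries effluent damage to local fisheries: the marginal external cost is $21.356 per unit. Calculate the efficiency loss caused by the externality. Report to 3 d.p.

DWL = $35.665

Market equilibrium (private): 53.232 + 3.152Q = 180.085 - 3.242Q → Q_m = 19.8394.
Social marginal cost = private MC + MEC = 74.588 + 3.152Q.
Set SMC = demand: 74.588 + 3.152Q = 180.085 - 3.242Q → Q* = 16.4994.
Between Q* and Q_m the wedge SMC − demand runs linearly from 0 to MEC(Q_m), so the loss is a triangle.
DWL = ½ × 3.3400 × 21.3560 = 35.6645.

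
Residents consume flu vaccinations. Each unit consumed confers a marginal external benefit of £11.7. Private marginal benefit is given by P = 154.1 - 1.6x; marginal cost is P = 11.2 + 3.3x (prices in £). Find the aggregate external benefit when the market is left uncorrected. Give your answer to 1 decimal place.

£341.2

Market equilibrium (private): 11.2 + 3.3x = 154.1 - 1.6x → x_m = 29.1633.
Total external benefit = MEB × x_m = 11.7 × 29.1633 = 341.2106.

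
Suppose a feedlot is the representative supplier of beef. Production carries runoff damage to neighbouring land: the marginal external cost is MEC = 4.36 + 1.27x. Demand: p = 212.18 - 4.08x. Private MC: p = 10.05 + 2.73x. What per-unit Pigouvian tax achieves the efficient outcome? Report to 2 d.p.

Social marginal cost = private MC + MEC = 14.41 + 4.00x.
Set SMC = demand: 14.41 + 4.00x = 212.18 - 4.08x → x* = 24.4765.
The Pigouvian tax equals MEC at x*: 4.36 + 1.27×24.4765 = 35.4452.

tax = 35.45 per unit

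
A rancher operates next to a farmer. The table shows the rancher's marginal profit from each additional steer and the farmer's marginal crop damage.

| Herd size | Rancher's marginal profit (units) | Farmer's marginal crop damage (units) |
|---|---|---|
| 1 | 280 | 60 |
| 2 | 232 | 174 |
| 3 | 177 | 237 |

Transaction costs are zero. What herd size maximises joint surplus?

2

Bargaining reaches the level where marginal profit last exceeds marginal crop damage.
That holds through level 2 (232 ≥ 174) but not at 3 (177 < 237).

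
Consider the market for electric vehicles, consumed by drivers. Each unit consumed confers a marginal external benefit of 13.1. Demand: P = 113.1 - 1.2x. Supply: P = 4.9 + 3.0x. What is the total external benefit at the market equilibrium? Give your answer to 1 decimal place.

337.5

Market equilibrium (private): 4.9 + 3.0x = 113.1 - 1.2x → x_m = 25.7619.
Total external benefit = MEB × x_m = 13.1 × 25.7619 = 337.4809.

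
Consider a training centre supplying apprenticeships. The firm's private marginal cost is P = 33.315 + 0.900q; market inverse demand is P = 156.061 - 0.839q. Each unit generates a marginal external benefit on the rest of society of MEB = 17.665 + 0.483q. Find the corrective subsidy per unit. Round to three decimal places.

Social marginal cost = private MC − MEB = 15.650 + 0.417q.
Set SMC = demand: 15.650 + 0.417q = 156.061 - 0.839q → q* = 111.7922.
The Pigouvian subsidy equals MEB at q*: 17.665 + 0.483×111.7922 = 71.6606.

subsidy = 71.661 per unit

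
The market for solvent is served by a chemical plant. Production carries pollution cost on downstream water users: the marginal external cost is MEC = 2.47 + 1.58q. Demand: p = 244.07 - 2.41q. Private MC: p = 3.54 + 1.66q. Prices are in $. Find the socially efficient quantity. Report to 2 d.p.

Social marginal cost = private MC + MEC = 6.01 + 3.24q.
Set SMC = demand: 6.01 + 3.24q = 244.07 - 2.41q → q* = 42.1345.

q* = 42.13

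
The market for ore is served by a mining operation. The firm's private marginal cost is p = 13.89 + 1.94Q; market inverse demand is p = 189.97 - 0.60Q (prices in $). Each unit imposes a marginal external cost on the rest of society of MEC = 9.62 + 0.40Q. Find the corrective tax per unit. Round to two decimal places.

tax = $32.27 per unit

Social marginal cost = private MC + MEC = 23.51 + 2.34Q.
Set SMC = demand: 23.51 + 2.34Q = 189.97 - 0.60Q → Q* = 56.6190.
The Pigouvian tax equals MEC at Q*: 9.62 + 0.40×56.6190 = 32.2676.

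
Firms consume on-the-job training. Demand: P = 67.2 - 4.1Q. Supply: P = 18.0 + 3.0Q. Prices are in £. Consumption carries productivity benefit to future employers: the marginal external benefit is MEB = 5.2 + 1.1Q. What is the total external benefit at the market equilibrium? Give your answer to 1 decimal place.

£62.4

Market equilibrium (private): 18.0 + 3.0Q = 67.2 - 4.1Q → Q_m = 6.9296.
Total external benefit = ∫₀^{Q_m} (5.2 + 1.1Q) dQ = 5.2×6.9296 + ½×1.1×6.9296² = 62.4446.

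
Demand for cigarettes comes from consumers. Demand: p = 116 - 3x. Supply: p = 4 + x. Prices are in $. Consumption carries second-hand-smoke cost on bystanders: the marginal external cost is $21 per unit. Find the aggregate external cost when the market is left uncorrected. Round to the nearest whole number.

Market equilibrium (private): 4 + x = 116 - 3x → x_m = 28.0000.
Total external cost = MEC × x_m = 21 × 28.0000 = 588.0000.

$588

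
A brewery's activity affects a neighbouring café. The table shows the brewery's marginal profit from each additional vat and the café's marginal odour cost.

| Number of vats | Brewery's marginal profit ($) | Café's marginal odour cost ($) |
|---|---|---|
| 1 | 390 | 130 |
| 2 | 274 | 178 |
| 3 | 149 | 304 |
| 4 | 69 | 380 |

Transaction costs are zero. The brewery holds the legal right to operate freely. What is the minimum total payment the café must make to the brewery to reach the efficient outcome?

$218

Left alone the brewery would choose level 4 (marginal profit stays positive).
Efficient level: k* = 2 (marginal profit ≥ marginal odour cost through 2).
The café must at least cover the brewery's forgone profit from cutting 4→2: 149 + 69 = 218.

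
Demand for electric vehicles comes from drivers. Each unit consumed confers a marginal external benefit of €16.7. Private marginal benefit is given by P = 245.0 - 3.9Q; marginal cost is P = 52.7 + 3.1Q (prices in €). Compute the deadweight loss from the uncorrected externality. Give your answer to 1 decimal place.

DWL = €19.9

Market equilibrium (private): 52.7 + 3.1Q = 245.0 - 3.9Q → Q_m = 27.4714.
Social marginal benefit = demand + MEB = 261.7 - 3.9Q.
Set SMB = MC: 261.7 - 3.9Q = 52.7 + 3.1Q → Q* = 29.8571.
Height of the DWL triangle at Q_m is SMB(Q_m) − MC(Q_m) = MEB(Q_m) = 16.7000.
DWL = ½ × 2.3857 × 16.7000 = 19.9206.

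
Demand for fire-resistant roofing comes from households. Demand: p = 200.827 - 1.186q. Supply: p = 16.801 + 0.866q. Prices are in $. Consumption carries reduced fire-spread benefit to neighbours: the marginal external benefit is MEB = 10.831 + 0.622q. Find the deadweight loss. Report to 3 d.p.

Market equilibrium (private): 16.801 + 0.866q = 200.827 - 1.186q → q_m = 89.6813.
Social marginal benefit = demand + MEB = 211.658 - 0.564q.
Set SMB = MC: 211.658 - 0.564q = 16.801 + 0.866q → q* = 136.2636.
The welfare-loss triangle has base |q_m − q*| and height MEB(q_m) (the vertical gap between SMB and MC is zero at q* and MEB at q_m).
DWL = ½ × 46.5823 × 66.6128 = 1551.4887.

DWL = $1551.489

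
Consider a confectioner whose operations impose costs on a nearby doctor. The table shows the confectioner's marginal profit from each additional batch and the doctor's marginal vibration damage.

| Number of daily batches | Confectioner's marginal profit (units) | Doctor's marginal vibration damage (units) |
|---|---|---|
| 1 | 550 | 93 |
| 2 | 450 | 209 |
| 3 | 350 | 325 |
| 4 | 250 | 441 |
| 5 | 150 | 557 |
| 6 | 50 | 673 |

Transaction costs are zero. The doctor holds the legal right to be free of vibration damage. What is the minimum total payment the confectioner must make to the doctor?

Efficient level: marginal profit ≥ marginal vibration damage through level 3, so k* = 3.
With the doctor holding the right, the confectioner must at least compensate total damage at k*: 93 + 209 + 325 = 627.

627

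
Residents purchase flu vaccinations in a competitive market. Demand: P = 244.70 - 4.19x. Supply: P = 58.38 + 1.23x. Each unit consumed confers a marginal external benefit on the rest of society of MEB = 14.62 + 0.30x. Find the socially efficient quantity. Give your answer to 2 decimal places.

Social marginal benefit = demand + MEB = 259.32 - 3.89x.
Set SMB = MC: 259.32 - 3.89x = 58.38 + 1.23x → x* = 39.2461.

x* = 39.25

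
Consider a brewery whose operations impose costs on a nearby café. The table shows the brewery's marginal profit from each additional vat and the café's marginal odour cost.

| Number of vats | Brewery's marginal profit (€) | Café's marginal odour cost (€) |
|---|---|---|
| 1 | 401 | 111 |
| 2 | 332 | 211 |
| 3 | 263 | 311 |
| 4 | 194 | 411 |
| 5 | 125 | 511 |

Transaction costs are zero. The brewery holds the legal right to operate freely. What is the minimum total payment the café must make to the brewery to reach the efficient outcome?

Left alone the brewery would choose level 5 (marginal profit stays positive).
Efficient level: k* = 2 (marginal profit ≥ marginal odour cost through 2).
The café must at least cover the brewery's forgone profit from cutting 5→2: 263 + 194 + 125 = 582.

€582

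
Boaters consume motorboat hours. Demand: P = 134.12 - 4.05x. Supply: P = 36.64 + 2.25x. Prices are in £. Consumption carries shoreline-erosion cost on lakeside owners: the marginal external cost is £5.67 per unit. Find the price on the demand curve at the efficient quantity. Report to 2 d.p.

P = £75.10

Social marginal benefit = demand − MEC = 128.45 - 4.05x.
Set SMB = MC: 128.45 - 4.05x = 36.64 + 2.25x → x* = 14.5730.
Consumer price on the demand curve at x*: 134.12 − 4.05×14.5730 = 75.0994.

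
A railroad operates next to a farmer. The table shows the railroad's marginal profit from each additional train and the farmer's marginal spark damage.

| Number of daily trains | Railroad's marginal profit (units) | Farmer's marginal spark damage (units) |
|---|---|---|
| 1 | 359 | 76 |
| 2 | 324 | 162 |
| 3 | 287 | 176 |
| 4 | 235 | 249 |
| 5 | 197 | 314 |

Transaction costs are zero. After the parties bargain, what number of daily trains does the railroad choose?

3

Bargaining reaches the level where marginal profit last exceeds marginal spark damage.
That holds through level 3 (287 ≥ 176) but not at 4 (235 < 249).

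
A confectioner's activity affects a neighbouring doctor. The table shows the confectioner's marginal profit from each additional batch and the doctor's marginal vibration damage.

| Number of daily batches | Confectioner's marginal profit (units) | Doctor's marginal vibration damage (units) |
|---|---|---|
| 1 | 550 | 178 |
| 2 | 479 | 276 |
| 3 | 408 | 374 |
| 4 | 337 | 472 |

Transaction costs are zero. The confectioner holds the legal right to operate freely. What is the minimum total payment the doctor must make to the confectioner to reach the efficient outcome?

337

Left alone the confectioner would choose level 4 (marginal profit stays positive).
Efficient level: k* = 3 (marginal profit ≥ marginal vibration damage through 3).
The doctor must at least cover the confectioner's forgone profit from cutting 4→3: 337 = 337.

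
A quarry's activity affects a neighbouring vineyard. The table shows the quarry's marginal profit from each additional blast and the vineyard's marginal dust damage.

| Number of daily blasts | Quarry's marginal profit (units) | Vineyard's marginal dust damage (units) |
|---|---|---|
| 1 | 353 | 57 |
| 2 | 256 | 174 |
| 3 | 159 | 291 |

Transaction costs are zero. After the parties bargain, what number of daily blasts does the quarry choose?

Bargaining reaches the level where marginal profit last exceeds marginal dust damage.
That holds through level 2 (256 ≥ 174) but not at 3 (159 < 291).

2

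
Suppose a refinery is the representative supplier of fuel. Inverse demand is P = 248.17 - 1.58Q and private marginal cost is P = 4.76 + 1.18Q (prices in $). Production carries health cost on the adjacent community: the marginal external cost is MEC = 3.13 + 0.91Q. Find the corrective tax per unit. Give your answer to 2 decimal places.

tax = $62.71 per unit

Social marginal cost = private MC + MEC = 7.89 + 2.09Q.
Set SMC = demand: 7.89 + 2.09Q = 248.17 - 1.58Q → Q* = 65.4714.
The Pigouvian tax equals MEC at Q*: 3.13 + 0.91×65.4714 = 62.7090.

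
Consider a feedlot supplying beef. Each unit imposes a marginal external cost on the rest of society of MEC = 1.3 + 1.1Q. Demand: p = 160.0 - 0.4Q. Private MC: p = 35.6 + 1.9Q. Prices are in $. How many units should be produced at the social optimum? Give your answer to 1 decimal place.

Q* = 36.2

Social marginal cost = private MC + MEC = 36.9 + 3.0Q.
Set SMC = demand: 36.9 + 3.0Q = 160.0 - 0.4Q → Q* = 36.2059.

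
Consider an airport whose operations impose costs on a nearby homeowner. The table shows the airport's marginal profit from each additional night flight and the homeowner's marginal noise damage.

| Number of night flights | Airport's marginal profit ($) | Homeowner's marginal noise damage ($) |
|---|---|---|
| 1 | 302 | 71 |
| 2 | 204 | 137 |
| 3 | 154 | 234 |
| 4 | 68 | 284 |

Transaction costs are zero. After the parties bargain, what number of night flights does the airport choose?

2

Bargaining reaches the level where marginal profit last exceeds marginal noise damage.
That holds through level 2 (204 ≥ 137) but not at 3 (154 < 234).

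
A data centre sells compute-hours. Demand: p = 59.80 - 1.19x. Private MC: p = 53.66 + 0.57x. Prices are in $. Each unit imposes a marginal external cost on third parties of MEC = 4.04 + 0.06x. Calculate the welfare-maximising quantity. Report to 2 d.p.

x* = 1.15

Social marginal cost = private MC + MEC = 57.70 + 0.63x.
Set SMC = demand: 57.70 + 0.63x = 59.80 - 1.19x → x* = 1.1538.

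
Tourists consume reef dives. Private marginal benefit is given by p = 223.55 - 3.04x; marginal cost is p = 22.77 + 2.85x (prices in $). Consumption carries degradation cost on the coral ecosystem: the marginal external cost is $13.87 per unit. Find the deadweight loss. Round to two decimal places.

Market equilibrium (private): 22.77 + 2.85x = 223.55 - 3.04x → x_m = 34.0883.
Social marginal benefit = demand − MEC = 209.68 - 3.04x.
Set SMB = MC: 209.68 - 3.04x = 22.77 + 2.85x → x* = 31.7334.
Height of the DWL triangle at x_m is MC(x_m) − SMB(x_m) = MEC(x_m) = 13.8700.
DWL = ½ × 2.3549 × 13.8700 = 16.3312.

DWL = $16.33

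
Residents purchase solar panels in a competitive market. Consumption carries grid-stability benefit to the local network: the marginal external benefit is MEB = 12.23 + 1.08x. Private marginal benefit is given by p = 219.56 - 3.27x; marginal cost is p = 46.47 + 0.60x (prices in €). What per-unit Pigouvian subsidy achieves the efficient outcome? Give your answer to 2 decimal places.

subsidy = €83.97 per unit

Social marginal benefit = demand + MEB = 231.79 - 2.19x.
Set SMB = MC: 231.79 - 2.19x = 46.47 + 0.60x → x* = 66.4229.
The Pigouvian subsidy equals MEB at x*: 12.23 + 1.08×66.4229 = 83.9667.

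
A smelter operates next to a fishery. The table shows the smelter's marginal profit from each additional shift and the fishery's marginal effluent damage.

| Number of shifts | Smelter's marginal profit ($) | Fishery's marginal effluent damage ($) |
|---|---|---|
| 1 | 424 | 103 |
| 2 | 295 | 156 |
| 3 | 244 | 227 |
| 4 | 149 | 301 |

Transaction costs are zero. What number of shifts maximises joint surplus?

Bargaining reaches the level where marginal profit last exceeds marginal effluent damage.
That holds through level 3 (244 ≥ 227) but not at 4 (149 < 301).

3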